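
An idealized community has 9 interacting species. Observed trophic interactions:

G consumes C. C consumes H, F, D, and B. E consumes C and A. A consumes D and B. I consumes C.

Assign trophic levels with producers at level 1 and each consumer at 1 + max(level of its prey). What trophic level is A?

Trophic level 2

B is a producer → level 1.
A eats B (level 1); other prey at levels: D 1 → level 2.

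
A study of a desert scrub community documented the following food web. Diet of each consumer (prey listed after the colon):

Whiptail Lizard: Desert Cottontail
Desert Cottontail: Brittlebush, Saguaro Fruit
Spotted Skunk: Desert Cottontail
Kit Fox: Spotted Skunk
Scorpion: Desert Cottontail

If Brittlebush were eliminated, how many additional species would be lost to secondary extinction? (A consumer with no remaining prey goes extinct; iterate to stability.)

0

Remove Brittlebush.
Every predator of it retains at least one other prey: Desert Cottontail still has Saguaro Fruit.
No consumer loses all prey, so no secondary extinctions occur.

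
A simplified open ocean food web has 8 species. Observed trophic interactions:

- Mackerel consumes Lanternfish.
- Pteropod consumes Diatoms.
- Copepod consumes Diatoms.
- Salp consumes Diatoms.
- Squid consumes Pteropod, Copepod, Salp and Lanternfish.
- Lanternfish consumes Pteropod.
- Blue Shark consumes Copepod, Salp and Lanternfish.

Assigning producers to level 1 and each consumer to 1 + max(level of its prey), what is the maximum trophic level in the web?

Producers (level 1): Diatoms.
Diatoms → Pteropod → Lanternfish → Mackerel gives Mackerel level 4.
No species has a prey at level 4, so no species reaches level 5.

4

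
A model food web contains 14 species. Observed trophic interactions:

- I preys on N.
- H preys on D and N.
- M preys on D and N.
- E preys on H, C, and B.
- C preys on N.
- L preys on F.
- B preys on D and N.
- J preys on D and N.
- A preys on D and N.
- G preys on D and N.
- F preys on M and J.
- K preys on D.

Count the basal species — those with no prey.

Basal species (no prey listed): D, N.
Count: 2.

2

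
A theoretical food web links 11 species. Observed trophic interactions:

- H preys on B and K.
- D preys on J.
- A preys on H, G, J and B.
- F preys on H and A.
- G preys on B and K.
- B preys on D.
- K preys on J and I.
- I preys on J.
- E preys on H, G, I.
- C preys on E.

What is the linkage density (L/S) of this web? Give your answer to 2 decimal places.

There are L = 19 links among S = 11 species.
L/S = 19/11 = 1.7273 ≈ 1.73.

L/S = 1.73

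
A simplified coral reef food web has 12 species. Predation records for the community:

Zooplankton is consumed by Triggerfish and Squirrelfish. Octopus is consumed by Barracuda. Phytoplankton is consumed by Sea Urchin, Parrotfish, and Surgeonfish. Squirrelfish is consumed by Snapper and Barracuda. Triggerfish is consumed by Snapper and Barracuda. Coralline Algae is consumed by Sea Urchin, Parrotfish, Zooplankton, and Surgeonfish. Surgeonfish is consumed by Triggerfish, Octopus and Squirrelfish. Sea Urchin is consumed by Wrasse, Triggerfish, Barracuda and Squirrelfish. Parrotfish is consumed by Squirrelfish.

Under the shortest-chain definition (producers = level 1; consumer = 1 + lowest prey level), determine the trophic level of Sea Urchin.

Coralline Algae is a producer → level 1.
Sea Urchin eats Coralline Algae → level 2.

Trophic level 2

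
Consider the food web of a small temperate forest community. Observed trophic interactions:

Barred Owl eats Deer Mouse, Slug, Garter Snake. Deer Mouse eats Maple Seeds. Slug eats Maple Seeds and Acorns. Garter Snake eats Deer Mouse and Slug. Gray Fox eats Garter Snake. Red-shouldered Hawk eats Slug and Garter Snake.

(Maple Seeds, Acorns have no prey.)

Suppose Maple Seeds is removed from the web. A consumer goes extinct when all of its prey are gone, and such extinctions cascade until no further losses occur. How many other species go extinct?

Remove Maple Seeds.
Round 1: Deer Mouse (all prey gone) → extinct.
No further losses. Total secondary extinctions: 1.

1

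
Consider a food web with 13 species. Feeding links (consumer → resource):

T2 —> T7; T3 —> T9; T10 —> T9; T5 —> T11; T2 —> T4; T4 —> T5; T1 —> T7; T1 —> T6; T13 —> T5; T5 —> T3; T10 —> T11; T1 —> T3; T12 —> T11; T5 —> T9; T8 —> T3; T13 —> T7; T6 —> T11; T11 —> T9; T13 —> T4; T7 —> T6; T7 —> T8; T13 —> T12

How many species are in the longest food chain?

One longest chain: T9 → T11 → T6 → T7 → T13.
It has 5 species and 4 links.

5 species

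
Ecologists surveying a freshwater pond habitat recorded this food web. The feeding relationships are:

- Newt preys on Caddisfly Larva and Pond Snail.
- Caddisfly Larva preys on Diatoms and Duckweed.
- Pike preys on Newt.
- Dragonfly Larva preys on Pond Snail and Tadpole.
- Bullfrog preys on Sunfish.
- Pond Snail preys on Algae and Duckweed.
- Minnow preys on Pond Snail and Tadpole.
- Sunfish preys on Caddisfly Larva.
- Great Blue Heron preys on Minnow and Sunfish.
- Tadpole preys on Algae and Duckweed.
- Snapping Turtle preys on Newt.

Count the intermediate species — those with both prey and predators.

6

Intermediate species (has both prey and predators): Tadpole, Caddisfly Larva, Pond Snail, Minnow, Newt, Sunfish.
Count: 6.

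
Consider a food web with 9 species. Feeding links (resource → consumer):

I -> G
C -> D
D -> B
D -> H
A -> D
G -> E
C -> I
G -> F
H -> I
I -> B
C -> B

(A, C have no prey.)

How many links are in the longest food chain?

One longest chain: A → D → H → I → G → E.
It has 6 species and 5 links.

5 links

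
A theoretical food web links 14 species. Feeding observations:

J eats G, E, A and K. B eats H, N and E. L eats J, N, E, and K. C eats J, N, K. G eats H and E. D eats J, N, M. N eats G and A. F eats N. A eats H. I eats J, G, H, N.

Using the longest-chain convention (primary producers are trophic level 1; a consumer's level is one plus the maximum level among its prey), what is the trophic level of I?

Trophic level 4

H is a producer → level 1.
G eats H (level 1); other prey at levels: E 1 → level 2.
N eats G (level 2); other prey at levels: A 2 → level 3.
I eats N (level 3); other prey at levels: H 1, G 2, J 3 → level 4.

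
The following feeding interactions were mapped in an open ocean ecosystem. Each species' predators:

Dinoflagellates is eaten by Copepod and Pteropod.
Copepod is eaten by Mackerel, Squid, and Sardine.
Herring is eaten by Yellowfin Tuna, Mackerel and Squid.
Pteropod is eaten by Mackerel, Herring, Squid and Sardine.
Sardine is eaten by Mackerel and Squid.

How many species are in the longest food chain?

One longest chain: Dinoflagellates → Pteropod → Herring → Squid.
It has 4 species and 3 links.

4 species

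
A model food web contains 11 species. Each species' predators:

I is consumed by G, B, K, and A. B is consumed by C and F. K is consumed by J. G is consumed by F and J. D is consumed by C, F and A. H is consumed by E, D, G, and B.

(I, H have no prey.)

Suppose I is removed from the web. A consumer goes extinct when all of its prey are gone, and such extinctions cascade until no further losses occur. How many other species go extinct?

Remove I.
Round 1: K (all prey gone) → extinct.
No further losses. Total secondary extinctions: 1.

1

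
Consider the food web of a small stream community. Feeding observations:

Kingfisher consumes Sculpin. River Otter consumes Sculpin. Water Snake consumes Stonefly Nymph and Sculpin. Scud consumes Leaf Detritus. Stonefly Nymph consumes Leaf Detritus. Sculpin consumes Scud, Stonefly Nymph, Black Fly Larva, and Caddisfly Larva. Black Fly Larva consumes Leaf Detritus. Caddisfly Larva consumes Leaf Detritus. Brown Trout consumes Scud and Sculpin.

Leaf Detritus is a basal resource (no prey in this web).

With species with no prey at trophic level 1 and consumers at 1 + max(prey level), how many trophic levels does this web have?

4

Basal resources (level 1): Leaf Detritus.
Leaf Detritus → Scud → Sculpin → River Otter gives River Otter level 4.
No species has a prey at level 4, so no species reaches level 5.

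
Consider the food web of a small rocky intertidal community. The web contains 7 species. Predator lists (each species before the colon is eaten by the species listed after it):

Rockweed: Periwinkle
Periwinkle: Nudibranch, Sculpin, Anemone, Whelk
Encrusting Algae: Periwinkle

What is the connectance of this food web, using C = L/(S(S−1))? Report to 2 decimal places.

C = 0.14

The web has S = 7 species and L = 6 feeding links.
C = L / (S(S−1)) = 6 / 42 = 0.1429 ≈ 0.14.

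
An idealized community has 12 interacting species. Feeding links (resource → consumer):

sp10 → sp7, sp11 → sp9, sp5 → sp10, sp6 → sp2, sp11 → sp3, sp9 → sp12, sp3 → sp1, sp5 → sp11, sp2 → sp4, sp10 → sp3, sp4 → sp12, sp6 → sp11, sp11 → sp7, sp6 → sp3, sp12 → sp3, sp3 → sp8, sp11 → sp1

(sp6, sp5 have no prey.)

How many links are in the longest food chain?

5 links

One longest chain: sp6 → sp11 → sp9 → sp12 → sp3 → sp1.
It has 6 species and 5 links.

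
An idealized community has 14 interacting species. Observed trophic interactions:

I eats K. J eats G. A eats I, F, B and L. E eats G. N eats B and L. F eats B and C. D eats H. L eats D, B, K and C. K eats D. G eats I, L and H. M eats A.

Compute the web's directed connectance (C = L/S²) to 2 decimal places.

The web has S = 14 species and L = 21 feeding links.
C = L / S² = 21 / 196 = 0.1071 ≈ 0.11.

C = 0.11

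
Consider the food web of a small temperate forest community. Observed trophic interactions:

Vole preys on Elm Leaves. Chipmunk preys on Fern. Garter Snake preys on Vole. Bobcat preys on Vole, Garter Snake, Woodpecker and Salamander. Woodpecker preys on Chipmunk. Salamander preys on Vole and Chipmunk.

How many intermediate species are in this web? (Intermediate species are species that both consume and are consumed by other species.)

5

Intermediate species (has both prey and predators): Vole, Chipmunk, Woodpecker, Salamander, Garter Snake.
Count: 5.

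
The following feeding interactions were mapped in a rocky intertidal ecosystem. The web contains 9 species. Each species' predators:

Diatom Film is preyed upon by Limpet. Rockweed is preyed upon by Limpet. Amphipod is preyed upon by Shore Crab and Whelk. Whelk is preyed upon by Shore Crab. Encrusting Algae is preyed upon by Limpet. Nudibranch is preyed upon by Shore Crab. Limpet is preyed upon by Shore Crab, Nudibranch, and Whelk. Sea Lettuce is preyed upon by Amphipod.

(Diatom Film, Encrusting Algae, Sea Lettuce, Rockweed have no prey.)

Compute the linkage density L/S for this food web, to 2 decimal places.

There are L = 11 links among S = 9 species.
L/S = 11/9 = 1.2222 ≈ 1.22.

L/S = 1.22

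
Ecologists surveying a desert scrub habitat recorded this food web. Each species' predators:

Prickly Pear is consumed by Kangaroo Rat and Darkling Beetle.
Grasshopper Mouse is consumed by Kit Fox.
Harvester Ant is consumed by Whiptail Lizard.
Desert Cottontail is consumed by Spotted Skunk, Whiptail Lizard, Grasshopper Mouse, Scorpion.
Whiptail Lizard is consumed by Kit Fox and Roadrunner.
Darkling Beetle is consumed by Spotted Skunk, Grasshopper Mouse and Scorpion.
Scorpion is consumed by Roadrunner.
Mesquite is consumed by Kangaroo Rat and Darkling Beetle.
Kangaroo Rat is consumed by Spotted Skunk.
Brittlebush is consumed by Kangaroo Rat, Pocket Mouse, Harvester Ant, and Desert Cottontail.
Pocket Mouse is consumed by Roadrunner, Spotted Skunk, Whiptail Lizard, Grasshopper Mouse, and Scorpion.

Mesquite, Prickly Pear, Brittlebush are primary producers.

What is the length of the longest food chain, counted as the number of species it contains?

4 species

One longest chain: Brittlebush → Desert Cottontail → Whiptail Lizard → Roadrunner.
It has 4 species and 3 links.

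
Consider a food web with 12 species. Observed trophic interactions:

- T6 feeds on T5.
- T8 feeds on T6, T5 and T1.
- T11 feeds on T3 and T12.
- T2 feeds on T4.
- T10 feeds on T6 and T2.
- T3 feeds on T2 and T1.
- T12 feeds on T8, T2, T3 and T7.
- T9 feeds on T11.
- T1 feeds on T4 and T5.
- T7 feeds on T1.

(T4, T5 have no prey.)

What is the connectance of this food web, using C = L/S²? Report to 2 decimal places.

C = 0.13

The web has S = 12 species and L = 19 feeding links.
C = L / S² = 19 / 144 = 0.1319 ≈ 0.13.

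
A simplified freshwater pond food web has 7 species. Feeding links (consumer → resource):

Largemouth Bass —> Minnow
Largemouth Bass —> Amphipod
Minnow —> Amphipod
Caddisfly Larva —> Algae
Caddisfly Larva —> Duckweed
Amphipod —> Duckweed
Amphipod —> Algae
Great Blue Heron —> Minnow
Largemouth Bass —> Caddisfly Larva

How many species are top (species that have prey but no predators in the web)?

2

Top species (has prey, but nothing eats it): Largemouth Bass, Great Blue Heron.
Count: 2.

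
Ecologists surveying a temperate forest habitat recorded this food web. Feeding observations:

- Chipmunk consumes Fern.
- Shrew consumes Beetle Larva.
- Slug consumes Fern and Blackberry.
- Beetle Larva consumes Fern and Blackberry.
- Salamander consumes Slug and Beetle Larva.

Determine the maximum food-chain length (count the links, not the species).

One longest chain: Blackberry → Beetle Larva → Shrew.
It has 3 species and 2 links.

2 links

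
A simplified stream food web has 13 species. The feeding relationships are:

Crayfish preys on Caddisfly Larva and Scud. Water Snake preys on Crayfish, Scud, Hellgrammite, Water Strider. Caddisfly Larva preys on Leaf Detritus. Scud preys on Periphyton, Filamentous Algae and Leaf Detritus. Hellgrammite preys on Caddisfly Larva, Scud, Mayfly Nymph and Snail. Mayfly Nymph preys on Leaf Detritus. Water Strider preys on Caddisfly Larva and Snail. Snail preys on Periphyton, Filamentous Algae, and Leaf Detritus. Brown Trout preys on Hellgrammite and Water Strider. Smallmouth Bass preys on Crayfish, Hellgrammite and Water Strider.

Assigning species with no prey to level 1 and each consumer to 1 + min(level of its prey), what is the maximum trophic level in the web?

Basal resources (level 1): Leaf Detritus, Periphyton, Filamentous Algae.
Following each consumer down to its lowest-level prey: Leaf Detritus → Scud → Hellgrammite → Brown Trout (levels 1 through 4).
All prey of Brown Trout (Hellgrammite 3, Water Strider 3) are at level 3 or above, so Brown Trout is at level 1 + 3 = 4.
Every consumer has at least one prey at level 3 or below, so none exceeds level 4.

4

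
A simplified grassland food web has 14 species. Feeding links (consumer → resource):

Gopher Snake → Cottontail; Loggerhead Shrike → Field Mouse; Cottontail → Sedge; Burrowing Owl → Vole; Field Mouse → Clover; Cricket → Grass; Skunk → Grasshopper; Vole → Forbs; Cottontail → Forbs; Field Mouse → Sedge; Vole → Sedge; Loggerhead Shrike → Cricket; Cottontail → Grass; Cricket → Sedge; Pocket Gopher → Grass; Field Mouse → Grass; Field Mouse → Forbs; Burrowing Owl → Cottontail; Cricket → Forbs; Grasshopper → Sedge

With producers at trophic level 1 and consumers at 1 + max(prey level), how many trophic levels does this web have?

3

Producers (level 1): Forbs, Grass, Sedge, Clover.
Sedge → Grasshopper → Skunk gives Skunk level 3.
No species has a prey at level 3, so no species reaches level 4.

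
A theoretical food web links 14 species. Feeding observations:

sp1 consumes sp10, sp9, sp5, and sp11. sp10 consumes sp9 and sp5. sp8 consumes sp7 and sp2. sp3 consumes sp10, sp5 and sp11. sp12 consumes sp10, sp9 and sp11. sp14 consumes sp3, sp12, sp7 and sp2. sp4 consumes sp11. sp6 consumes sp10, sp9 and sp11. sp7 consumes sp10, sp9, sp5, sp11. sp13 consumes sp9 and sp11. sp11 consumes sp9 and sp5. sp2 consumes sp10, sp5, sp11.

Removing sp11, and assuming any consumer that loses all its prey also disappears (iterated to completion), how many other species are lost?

1

Remove sp11.
Round 1: sp4 (all prey gone) → extinct.
No further losses. Total secondary extinctions: 1.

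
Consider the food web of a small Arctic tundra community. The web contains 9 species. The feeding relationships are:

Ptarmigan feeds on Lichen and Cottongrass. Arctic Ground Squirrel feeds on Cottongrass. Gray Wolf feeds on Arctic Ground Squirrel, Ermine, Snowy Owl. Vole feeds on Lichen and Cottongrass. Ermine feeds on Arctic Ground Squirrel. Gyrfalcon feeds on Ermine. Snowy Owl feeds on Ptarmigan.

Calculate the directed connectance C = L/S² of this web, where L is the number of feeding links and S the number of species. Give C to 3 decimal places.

The web has S = 9 species and L = 11 feeding links.
C = L / S² = 11 / 81 = 0.1358 ≈ 0.136.

C = 0.136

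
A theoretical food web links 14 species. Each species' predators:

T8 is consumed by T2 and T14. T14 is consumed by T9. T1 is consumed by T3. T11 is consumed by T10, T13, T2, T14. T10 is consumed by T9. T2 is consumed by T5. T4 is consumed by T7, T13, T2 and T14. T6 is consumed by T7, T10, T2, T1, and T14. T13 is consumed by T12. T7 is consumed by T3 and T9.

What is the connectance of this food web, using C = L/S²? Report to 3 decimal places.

C = 0.112

The web has S = 14 species and L = 22 feeding links.
C = L / S² = 22 / 196 = 0.1122 ≈ 0.112.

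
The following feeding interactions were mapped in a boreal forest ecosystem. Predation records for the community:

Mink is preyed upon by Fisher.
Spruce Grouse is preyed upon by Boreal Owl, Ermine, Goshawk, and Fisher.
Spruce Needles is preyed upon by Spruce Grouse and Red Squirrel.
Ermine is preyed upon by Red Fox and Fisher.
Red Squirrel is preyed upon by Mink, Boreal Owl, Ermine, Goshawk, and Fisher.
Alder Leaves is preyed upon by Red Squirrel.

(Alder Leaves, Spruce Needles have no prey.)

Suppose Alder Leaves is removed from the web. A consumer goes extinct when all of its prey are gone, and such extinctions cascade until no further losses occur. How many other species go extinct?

0

Remove Alder Leaves.
Every predator of it retains at least one other prey: Red Squirrel still has Spruce Needles.
No consumer loses all prey, so no secondary extinctions occur.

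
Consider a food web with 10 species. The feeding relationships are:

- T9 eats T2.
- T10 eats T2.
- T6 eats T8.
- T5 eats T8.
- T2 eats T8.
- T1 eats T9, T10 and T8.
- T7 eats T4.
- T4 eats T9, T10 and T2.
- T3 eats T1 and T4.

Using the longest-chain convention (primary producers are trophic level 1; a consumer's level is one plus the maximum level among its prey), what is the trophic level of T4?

Trophic level 4

T8 is a producer → level 1.
T2 eats T8 → level 2.
T10 eats T2 → level 3.
T4 eats T10 (level 3); other prey at levels: T2 2, T9 3 → level 4.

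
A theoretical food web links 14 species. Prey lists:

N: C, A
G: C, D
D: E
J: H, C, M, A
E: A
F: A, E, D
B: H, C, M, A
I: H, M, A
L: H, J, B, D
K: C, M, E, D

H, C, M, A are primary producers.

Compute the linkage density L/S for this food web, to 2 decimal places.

L/S = 2.00

There are L = 28 links among S = 14 species.
L/S = 28/14 = 2.0000 ≈ 2.00.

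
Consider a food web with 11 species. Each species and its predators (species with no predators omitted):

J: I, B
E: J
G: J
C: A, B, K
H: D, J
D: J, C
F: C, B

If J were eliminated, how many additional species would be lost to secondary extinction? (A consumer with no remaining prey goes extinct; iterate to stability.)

1

Remove J.
Round 1: I (all prey gone) → extinct.
No further losses. Total secondary extinctions: 1.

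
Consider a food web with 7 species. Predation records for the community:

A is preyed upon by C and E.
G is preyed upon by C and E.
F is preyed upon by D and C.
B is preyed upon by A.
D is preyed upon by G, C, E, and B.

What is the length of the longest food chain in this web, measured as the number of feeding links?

4 links

One longest chain: F → D → B → A → E.
It has 5 species and 4 links.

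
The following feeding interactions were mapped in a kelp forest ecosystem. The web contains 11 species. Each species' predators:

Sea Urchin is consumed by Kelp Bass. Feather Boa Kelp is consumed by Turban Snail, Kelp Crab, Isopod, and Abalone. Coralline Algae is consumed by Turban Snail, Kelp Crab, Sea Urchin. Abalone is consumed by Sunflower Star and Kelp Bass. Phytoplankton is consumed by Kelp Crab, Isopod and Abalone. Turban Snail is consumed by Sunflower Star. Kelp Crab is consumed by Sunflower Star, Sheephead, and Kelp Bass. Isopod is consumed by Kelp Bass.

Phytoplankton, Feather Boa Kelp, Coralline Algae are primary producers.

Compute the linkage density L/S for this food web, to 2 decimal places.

There are L = 18 links among S = 11 species.
L/S = 18/11 = 1.6364 ≈ 1.64.

L/S = 1.64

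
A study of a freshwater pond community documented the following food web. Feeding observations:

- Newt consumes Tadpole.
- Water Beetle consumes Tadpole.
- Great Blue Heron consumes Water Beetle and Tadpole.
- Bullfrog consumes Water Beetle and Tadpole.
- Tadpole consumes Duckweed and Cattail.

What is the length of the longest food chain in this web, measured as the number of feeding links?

One longest chain: Cattail → Tadpole → Water Beetle → Bullfrog.
It has 4 species and 3 links.

3 links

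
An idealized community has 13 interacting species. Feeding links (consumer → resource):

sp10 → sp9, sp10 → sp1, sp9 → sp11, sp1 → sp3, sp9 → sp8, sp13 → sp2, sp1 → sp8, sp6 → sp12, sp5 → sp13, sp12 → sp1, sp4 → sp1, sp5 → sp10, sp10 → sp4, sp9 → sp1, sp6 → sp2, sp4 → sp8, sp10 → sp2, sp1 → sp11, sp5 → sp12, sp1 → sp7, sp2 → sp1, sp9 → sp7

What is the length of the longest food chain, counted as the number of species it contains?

One longest chain: sp7 → sp1 → sp2 → sp10 → sp5.
It has 5 species and 4 links.

5 species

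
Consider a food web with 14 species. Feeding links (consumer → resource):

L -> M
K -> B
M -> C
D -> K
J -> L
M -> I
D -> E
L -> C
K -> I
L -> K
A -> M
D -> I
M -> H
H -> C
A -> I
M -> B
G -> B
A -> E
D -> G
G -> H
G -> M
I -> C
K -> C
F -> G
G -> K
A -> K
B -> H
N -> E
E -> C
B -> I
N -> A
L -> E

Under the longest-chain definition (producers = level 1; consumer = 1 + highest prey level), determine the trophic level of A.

C is a producer → level 1.
H eats C → level 2.
B eats H (level 2); other prey at levels: I 2 → level 3.
M eats B (level 3); other prey at levels: C 1, H 2, I 2 → level 4.
A eats M (level 4); other prey at levels: E 2, I 2, K 4 → level 5.

Trophic level 5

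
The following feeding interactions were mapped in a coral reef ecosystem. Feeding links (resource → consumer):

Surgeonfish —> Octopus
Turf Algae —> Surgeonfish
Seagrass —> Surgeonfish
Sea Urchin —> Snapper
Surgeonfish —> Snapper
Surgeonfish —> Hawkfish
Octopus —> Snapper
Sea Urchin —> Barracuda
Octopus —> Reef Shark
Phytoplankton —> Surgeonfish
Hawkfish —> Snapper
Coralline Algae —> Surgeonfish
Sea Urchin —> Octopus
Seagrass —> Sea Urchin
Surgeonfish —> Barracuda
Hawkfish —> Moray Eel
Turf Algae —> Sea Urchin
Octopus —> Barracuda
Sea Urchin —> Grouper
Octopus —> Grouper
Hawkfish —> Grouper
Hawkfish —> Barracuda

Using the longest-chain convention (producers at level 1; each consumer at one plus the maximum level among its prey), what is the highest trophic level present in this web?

Producers (level 1): Coralline Algae, Seagrass, Phytoplankton, Turf Algae.
Coralline Algae → Surgeonfish → Octopus → Reef Shark gives Reef Shark level 4.
No species has a prey at level 4, so no species reaches level 5.

4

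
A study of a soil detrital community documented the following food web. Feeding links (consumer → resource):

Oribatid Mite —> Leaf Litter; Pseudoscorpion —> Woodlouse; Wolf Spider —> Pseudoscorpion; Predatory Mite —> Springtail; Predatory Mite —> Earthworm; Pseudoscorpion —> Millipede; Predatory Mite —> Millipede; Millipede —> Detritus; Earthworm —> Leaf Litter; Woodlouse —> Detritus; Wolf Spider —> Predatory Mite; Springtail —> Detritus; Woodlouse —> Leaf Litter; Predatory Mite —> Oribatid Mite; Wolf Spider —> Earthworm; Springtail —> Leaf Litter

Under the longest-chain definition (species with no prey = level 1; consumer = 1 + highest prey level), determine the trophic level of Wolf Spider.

Detritus has no prey (basal) → level 1.
Woodlouse eats Detritus (level 1); other prey at levels: Leaf Litter 1 → level 2.
Pseudoscorpion eats Woodlouse (level 2); other prey at levels: Millipede 2 → level 3.
Wolf Spider eats Pseudoscorpion (level 3); other prey at levels: Earthworm 2, Predatory Mite 3 → level 4.

Trophic level 4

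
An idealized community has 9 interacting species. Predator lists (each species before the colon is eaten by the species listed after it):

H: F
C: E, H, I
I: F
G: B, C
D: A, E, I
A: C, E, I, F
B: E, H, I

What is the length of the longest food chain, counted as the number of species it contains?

One longest chain: D → A → C → H → F.
It has 5 species and 4 links.

5 species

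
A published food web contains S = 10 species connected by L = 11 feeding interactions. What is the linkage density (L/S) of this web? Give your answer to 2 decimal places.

L/S = 1.10

There are L = 11 links among S = 10 species.
L/S = 11/10 = 1.1000 ≈ 1.10.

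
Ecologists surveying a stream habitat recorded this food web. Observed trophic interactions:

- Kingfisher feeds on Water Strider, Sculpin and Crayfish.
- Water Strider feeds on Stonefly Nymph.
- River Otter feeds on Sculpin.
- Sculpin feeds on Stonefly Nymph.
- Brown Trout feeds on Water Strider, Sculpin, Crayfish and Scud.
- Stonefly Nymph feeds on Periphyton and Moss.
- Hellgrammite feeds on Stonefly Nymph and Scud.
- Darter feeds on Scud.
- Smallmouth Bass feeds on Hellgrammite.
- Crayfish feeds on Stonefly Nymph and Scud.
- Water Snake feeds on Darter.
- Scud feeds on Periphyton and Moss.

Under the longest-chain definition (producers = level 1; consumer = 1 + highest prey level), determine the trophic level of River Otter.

Trophic level 4

Moss is a producer → level 1.
Stonefly Nymph eats Moss (level 1); other prey at levels: Periphyton 1 → level 2.
Sculpin eats Stonefly Nymph → level 3.
River Otter eats Sculpin → level 4.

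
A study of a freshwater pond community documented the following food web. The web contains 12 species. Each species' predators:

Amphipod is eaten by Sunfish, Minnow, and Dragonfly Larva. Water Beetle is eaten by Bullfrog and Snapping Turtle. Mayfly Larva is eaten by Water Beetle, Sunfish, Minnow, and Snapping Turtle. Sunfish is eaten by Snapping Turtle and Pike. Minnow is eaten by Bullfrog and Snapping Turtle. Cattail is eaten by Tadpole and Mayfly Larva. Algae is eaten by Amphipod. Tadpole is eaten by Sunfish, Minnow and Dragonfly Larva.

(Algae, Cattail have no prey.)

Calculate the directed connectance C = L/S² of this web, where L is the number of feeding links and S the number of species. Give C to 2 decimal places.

The web has S = 12 species and L = 19 feeding links.
C = L / S² = 19 / 144 = 0.1319 ≈ 0.13.

C = 0.13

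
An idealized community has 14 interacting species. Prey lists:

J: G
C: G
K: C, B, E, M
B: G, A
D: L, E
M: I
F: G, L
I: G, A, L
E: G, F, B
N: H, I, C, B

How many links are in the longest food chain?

3 links

One longest chain: G → B → E → D.
It has 4 species and 3 links.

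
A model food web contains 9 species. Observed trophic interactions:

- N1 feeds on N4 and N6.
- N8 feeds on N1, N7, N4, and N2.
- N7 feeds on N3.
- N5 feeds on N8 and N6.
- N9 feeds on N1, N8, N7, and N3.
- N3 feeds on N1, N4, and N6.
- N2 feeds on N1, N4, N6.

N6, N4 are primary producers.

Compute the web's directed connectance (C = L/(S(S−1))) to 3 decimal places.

C = 0.264

The web has S = 9 species and L = 19 feeding links.
C = L / (S(S−1)) = 19 / 72 = 0.2639 ≈ 0.264.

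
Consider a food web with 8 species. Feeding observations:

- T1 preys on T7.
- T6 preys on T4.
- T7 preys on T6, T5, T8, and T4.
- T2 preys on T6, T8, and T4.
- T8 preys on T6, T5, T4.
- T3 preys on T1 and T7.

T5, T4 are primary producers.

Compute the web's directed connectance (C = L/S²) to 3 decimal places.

C = 0.219

The web has S = 8 species and L = 14 feeding links.
C = L / S² = 14 / 64 = 0.2188 ≈ 0.219.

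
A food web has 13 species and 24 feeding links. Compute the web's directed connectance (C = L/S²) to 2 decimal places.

The web has S = 13 species and L = 24 feeding links.
C = L / S² = 24 / 169 = 0.1420 ≈ 0.14.

C = 0.14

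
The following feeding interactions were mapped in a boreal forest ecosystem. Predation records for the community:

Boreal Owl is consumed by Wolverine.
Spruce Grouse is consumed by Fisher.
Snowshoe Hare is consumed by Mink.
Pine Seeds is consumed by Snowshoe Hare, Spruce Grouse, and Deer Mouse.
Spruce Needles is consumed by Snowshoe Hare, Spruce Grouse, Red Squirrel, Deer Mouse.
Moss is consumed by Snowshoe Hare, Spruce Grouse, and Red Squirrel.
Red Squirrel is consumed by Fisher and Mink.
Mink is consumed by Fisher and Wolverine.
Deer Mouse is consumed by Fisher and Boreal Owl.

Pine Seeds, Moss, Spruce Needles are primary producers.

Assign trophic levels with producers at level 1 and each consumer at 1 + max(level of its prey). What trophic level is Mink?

Pine Seeds is a producer → level 1.
Snowshoe Hare eats Pine Seeds (level 1); other prey at levels: Moss 1, Spruce Needles 1 → level 2.
Mink eats Snowshoe Hare (level 2); other prey at levels: Red Squirrel 2 → level 3.

Trophic level 3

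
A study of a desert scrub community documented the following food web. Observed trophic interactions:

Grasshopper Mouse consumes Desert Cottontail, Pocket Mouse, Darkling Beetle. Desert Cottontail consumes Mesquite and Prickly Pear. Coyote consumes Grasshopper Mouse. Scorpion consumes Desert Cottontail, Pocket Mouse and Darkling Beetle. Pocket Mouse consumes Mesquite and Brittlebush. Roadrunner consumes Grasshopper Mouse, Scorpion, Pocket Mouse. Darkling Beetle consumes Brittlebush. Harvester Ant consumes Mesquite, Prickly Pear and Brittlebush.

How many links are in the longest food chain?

One longest chain: Mesquite → Desert Cottontail → Grasshopper Mouse → Coyote.
It has 4 species and 3 links.

3 links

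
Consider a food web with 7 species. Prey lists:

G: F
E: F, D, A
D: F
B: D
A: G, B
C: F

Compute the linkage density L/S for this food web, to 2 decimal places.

L/S = 1.29

There are L = 9 links among S = 7 species.
L/S = 9/7 = 1.2857 ≈ 1.29.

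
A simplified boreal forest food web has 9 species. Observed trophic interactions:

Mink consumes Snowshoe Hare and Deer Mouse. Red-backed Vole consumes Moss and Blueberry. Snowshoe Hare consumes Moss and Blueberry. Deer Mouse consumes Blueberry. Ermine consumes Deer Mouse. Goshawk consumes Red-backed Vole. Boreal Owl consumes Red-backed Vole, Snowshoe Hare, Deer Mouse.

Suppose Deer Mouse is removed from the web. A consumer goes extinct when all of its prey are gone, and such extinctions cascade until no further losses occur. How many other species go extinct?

Remove Deer Mouse.
Round 1: Ermine (all prey gone) → extinct.
No further losses. Total secondary extinctions: 1.

1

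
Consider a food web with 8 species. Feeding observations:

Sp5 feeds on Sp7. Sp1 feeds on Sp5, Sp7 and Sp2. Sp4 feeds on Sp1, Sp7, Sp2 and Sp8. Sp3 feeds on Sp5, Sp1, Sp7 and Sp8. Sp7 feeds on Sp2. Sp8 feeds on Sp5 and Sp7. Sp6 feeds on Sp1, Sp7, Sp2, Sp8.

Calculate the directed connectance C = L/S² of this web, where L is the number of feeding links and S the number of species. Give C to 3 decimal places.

C = 0.297

The web has S = 8 species and L = 19 feeding links.
C = L / S² = 19 / 64 = 0.2969 ≈ 0.297.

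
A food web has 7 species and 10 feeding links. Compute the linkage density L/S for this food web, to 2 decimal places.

L/S = 1.43

There are L = 10 links among S = 7 species.
L/S = 10/7 = 1.4286 ≈ 1.43.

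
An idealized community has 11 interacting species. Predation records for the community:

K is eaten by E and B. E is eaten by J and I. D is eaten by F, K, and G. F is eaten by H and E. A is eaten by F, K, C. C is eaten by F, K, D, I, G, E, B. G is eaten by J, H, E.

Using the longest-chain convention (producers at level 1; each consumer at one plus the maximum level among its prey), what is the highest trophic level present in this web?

Producers (level 1): A.
A → C → D → K → E → I gives I level 6.
No species has a prey at level 6, so no species reaches level 7.

6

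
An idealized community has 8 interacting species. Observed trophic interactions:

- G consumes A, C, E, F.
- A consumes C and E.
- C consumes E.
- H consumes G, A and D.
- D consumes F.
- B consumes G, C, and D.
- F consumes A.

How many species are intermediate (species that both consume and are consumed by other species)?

5

Intermediate species (has both prey and predators): C, A, F, D, G.
Count: 5.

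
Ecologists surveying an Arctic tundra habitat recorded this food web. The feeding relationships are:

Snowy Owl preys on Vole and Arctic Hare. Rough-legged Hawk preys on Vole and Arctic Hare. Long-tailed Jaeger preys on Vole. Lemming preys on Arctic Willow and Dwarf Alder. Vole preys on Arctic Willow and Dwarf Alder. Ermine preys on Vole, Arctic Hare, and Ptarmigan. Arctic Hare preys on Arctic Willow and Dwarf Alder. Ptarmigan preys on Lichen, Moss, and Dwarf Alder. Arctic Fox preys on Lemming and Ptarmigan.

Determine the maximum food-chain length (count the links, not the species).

2 links

One longest chain: Arctic Willow → Vole → Ermine.
It has 3 species and 2 links.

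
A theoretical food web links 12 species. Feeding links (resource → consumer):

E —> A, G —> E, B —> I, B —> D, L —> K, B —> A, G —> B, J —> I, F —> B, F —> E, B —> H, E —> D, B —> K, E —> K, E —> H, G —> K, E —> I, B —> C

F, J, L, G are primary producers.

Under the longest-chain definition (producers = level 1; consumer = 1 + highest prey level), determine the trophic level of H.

Trophic level 3

F is a producer → level 1.
E eats F (level 1); other prey at levels: G 1 → level 2.
H eats E (level 2); other prey at levels: B 2 → level 3.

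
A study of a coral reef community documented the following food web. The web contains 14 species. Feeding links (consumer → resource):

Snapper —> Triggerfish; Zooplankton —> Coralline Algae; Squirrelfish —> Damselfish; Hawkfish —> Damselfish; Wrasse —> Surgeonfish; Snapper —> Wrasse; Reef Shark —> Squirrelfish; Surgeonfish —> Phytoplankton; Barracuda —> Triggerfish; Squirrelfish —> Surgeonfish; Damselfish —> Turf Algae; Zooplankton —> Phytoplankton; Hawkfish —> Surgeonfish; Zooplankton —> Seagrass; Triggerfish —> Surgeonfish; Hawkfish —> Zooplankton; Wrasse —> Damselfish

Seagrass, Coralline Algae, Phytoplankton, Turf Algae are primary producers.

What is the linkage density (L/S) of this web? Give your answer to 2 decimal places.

There are L = 17 links among S = 14 species.
L/S = 17/14 = 1.2143 ≈ 1.21.

L/S = 1.21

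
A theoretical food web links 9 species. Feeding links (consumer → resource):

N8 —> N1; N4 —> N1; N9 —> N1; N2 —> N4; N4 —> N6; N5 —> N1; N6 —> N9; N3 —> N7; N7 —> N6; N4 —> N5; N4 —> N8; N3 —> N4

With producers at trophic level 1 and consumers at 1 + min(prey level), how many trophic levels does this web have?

4

Producers (level 1): N1.
Following each consumer down to its lowest-level prey: N1 → N9 → N6 → N7 (levels 1 through 4).
All prey of N7 (N6 3) are at level 3 or above, so N7 is at level 1 + 3 = 4.
Every consumer has at least one prey at level 3 or below, so none exceeds level 4.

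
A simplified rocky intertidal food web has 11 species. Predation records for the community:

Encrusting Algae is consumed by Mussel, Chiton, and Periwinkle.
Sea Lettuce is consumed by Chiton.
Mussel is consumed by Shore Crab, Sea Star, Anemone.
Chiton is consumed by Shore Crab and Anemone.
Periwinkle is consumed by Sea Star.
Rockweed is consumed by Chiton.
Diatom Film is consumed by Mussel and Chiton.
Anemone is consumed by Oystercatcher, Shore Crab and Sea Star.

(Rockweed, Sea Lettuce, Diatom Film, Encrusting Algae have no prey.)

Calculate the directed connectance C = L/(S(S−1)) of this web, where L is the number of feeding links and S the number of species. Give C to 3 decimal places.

C = 0.145

The web has S = 11 species and L = 16 feeding links.
C = L / (S(S−1)) = 16 / 110 = 0.1455 ≈ 0.145.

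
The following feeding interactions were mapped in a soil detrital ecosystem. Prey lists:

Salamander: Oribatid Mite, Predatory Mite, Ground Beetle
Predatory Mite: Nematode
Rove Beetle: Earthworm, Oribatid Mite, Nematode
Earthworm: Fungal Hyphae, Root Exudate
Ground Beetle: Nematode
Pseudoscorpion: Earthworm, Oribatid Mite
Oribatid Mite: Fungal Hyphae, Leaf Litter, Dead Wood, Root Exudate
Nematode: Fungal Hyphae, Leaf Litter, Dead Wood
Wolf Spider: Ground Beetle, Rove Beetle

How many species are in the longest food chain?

One longest chain: Fungal Hyphae → Nematode → Ground Beetle → Wolf Spider.
It has 4 species and 3 links.

4 species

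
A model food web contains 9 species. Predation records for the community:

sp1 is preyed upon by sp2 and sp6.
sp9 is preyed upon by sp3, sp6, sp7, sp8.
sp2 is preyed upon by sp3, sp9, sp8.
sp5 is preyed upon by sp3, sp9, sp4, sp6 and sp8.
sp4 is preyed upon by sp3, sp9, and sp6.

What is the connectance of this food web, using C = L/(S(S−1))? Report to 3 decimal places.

The web has S = 9 species and L = 17 feeding links.
C = L / (S(S−1)) = 17 / 72 = 0.2361 ≈ 0.236.

C = 0.236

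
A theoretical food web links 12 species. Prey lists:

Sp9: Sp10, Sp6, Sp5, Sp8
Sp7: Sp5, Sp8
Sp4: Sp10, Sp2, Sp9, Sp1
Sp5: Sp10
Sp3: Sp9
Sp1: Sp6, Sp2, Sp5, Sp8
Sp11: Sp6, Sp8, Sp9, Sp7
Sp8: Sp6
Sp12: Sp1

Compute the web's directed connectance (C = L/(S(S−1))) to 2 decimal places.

C = 0.17

The web has S = 12 species and L = 22 feeding links.
C = L / (S(S−1)) = 22 / 132 = 0.1667 ≈ 0.17.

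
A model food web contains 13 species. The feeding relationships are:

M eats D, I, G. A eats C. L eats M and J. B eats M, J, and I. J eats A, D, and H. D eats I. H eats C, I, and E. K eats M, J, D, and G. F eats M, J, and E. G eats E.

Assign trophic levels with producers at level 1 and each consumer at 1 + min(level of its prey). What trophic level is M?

Trophic level 2

I is a producer → level 1.
M eats I → level 2.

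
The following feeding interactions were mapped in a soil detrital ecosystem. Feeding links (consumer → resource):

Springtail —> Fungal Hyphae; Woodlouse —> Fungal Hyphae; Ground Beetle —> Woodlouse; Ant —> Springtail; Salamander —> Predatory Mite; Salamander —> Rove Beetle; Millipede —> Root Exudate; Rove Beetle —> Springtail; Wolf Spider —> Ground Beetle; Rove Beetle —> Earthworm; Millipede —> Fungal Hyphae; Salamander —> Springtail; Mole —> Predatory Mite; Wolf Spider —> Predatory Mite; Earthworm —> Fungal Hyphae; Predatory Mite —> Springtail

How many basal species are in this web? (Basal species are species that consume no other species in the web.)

2

Basal species (no prey listed): Root Exudate, Fungal Hyphae.
Count: 2.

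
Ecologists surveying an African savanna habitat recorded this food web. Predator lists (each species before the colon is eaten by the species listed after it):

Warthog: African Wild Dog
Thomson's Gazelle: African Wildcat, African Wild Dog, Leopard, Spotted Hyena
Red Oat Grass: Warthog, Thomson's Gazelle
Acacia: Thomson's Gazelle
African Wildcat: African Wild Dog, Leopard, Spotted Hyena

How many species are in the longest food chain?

4 species

One longest chain: Acacia → Thomson's Gazelle → African Wildcat → African Wild Dog.
It has 4 species and 3 links.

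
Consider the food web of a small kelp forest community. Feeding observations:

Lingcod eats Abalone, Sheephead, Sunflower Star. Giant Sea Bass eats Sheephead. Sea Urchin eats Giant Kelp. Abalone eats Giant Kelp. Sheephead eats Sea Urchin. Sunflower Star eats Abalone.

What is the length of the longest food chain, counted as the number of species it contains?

4 species

One longest chain: Giant Kelp → Sea Urchin → Sheephead → Giant Sea Bass.
It has 4 species and 3 links.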